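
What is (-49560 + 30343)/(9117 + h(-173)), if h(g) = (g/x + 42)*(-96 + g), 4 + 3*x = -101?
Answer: 672595/122872 ≈ 5.4739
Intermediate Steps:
x = -35 (x = -4/3 + (1/3)*(-101) = -4/3 - 101/3 = -35)
h(g) = (-96 + g)*(42 - g/35) (h(g) = (g/(-35) + 42)*(-96 + g) = (g*(-1/35) + 42)*(-96 + g) = (-g/35 + 42)*(-96 + g) = (42 - g/35)*(-96 + g) = (-96 + g)*(42 - g/35))
(-49560 + 30343)/(9117 + h(-173)) = (-49560 + 30343)/(9117 + (-4032 - 1/35*(-173)**2 + (1566/35)*(-173))) = -19217/(9117 + (-4032 - 1/35*29929 - 270918/35)) = -19217/(9117 + (-4032 - 29929/35 - 270918/35)) = -19217/(9117 - 441967/35) = -19217/(-122872/35) = -19217*(-35/122872) = 672595/122872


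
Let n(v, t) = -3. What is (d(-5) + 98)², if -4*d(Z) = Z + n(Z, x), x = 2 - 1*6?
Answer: 10000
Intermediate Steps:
x = -4 (x = 2 - 6 = -4)
d(Z) = ¾ - Z/4 (d(Z) = -(Z - 3)/4 = -(-3 + Z)/4 = ¾ - Z/4)
(d(-5) + 98)² = ((¾ - ¼*(-5)) + 98)² = ((¾ + 5/4) + 98)² = (2 + 98)² = 100² = 10000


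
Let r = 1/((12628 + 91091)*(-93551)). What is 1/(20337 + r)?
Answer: 9703016169/197330239828952 ≈ 4.9171e-5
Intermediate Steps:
r = -1/9703016169 (r = -1/93551/103719 = (1/103719)*(-1/93551) = -1/9703016169 ≈ -1.0306e-10)
1/(20337 + r) = 1/(20337 - 1/9703016169) = 1/(197330239828952/9703016169) = 9703016169/197330239828952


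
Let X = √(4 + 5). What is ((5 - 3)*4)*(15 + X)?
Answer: 144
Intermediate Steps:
X = 3 (X = √9 = 3)
((5 - 3)*4)*(15 + X) = ((5 - 3)*4)*(15 + 3) = (2*4)*18 = 8*18 = 144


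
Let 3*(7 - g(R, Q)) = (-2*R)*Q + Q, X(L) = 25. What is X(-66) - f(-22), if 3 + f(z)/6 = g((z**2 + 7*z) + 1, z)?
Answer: 29085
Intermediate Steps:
g(R, Q) = 7 - Q/3 + 2*Q*R/3 (g(R, Q) = 7 - ((-2*R)*Q + Q)/3 = 7 - (-2*Q*R + Q)/3 = 7 - (Q - 2*Q*R)/3 = 7 + (-Q/3 + 2*Q*R/3) = 7 - Q/3 + 2*Q*R/3)
f(z) = 24 - 2*z + 4*z*(1 + z**2 + 7*z) (f(z) = -18 + 6*(7 - z/3 + 2*z*((z**2 + 7*z) + 1)/3) = -18 + 6*(7 - z/3 + 2*z*(1 + z**2 + 7*z)/3) = -18 + (42 - 2*z + 4*z*(1 + z**2 + 7*z)) = 24 - 2*z + 4*z*(1 + z**2 + 7*z))
X(-66) - f(-22) = 25 - (24 + 2*(-22) + 4*(-22)**3 + 28*(-22)**2) = 25 - (24 - 44 + 4*(-10648) + 28*484) = 25 - (24 - 44 - 42592 + 13552) = 25 - 1*(-29060) = 25 + 29060 = 29085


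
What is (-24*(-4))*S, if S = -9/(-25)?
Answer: 864/25 ≈ 34.560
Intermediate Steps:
S = 9/25 (S = -9*(-1/25) = 9/25 ≈ 0.36000)
(-24*(-4))*S = -24*(-4)*(9/25) = 96*(9/25) = 864/25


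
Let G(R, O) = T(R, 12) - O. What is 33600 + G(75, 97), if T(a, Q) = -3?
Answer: 33500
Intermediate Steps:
G(R, O) = -3 - O
33600 + G(75, 97) = 33600 + (-3 - 1*97) = 33600 + (-3 - 97) = 33600 - 100 = 33500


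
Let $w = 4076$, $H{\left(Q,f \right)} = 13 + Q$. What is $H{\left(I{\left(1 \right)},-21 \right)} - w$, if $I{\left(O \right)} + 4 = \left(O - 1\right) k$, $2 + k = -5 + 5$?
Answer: $-4067$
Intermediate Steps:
$k = -2$ ($k = -2 + \left(-5 + 5\right) = -2 + 0 = -2$)
$I{\left(O \right)} = -2 - 2 O$ ($I{\left(O \right)} = -4 + \left(O - 1\right) \left(-2\right) = -4 + \left(-1 + O\right) \left(-2\right) = -4 - \left(-2 + 2 O\right) = -2 - 2 O$)
$H{\left(I{\left(1 \right)},-21 \right)} - w = \left(13 - 4\right) - 4076 = 9 - 4076 = -4067$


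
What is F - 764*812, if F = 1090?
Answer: -619278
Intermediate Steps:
F - 764*812 = 1090 - 764*812 = 1090 - 620368 = -619278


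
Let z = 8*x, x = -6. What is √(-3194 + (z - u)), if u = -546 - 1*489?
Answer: I*√2207 ≈ 46.979*I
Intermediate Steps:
z = -48 (z = 8*(-6) = -48)
u = -1035 (u = -546 - 489 = -1035)
√(-3194 + (z - u)) = √(-3194 + (-48 - 1*(-1035))) = √(-3194 + (-48 + 1035)) = √(-3194 + 987) = √(-2207) = I*√2207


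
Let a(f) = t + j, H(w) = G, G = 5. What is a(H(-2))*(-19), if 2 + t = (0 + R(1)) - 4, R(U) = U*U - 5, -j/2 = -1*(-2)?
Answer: 266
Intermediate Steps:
j = -4 (j = -(-2)*(-2) = -2*2 = -4)
H(w) = 5
R(U) = -5 + U**2 (R(U) = U**2 - 5 = -5 + U**2)
t = -10 (t = -2 + ((0 + (-5 + 1**2)) - 4) = -2 + ((0 + (-5 + 1)) - 4) = -2 + ((0 - 4) - 4) = -2 + (-4 - 4) = -2 - 8 = -10)
a(f) = -14 (a(f) = -10 - 4 = -14)
a(H(-2))*(-19) = -14*(-19) = 266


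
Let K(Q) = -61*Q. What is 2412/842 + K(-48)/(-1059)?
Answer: 14822/148613 ≈ 0.099735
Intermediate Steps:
2412/842 + K(-48)/(-1059) = 2412/842 - 61*(-48)/(-1059) = 2412*(1/842) + 2928*(-1/1059) = 1206/421 - 976/353 = 14822/148613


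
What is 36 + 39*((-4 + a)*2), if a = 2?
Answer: -120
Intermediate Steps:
36 + 39*((-4 + a)*2) = 36 + 39*((-4 + 2)*2) = 36 + 39*(-2*2) = 36 + 39*(-4) = 36 - 156 = -120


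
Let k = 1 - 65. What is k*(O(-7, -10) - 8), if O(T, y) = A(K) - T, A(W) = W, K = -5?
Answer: 384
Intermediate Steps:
O(T, y) = -5 - T
k = -64
k*(O(-7, -10) - 8) = -64*((-5 - 1*(-7)) - 8) = -64*((-5 + 7) - 8) = -64*(2 - 8) = -64*(-6) = 384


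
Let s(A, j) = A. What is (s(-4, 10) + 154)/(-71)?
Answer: -150/71 ≈ -2.1127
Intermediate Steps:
(s(-4, 10) + 154)/(-71) = (-4 + 154)/(-71) = -1/71*150 = -150/71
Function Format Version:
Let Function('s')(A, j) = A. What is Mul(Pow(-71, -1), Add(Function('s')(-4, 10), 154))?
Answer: Rational(-150, 71) ≈ -2.1127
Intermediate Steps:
Mul(Pow(-71, -1), Add(Function('s')(-4, 10), 154)) = Mul(Pow(-71, -1), Add(-4, 154)) = Mul(Rational(-1, 71), 150) = Rational(-150, 71)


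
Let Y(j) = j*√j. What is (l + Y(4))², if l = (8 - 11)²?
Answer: 289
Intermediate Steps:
Y(j) = j^(3/2)
l = 9 (l = (-3)² = 9)
(l + Y(4))² = (9 + 4^(3/2))² = (9 + 8)² = 17² = 289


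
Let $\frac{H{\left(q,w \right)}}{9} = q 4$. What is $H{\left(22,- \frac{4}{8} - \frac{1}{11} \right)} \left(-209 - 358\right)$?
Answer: $-449064$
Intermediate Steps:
$H{\left(q,w \right)} = 36 q$ ($H{\left(q,w \right)} = 9 q 4 = 9 \cdot 4 q = 36 q$)
$H{\left(22,- \frac{4}{8} - \frac{1}{11} \right)} \left(-209 - 358\right) = 36 \cdot 22 \left(-209 - 358\right) = 792 \left(-567\right) = -449064$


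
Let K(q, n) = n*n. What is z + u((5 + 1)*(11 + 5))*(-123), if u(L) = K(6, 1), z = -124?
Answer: -247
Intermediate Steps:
K(q, n) = n**2
u(L) = 1 (u(L) = 1**2 = 1)
z + u((5 + 1)*(11 + 5))*(-123) = -124 + 1*(-123) = -124 - 123 = -247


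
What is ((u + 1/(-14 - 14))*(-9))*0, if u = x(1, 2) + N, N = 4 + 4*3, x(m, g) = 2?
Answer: 0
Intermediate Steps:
N = 16 (N = 4 + 12 = 16)
u = 18 (u = 2 + 16 = 18)
((u + 1/(-14 - 14))*(-9))*0 = ((18 + 1/(-14 - 14))*(-9))*0 = ((18 + 1/(-28))*(-9))*0 = ((18 - 1/28)*(-9))*0 = ((503/28)*(-9))*0 = -4527/28*0 = 0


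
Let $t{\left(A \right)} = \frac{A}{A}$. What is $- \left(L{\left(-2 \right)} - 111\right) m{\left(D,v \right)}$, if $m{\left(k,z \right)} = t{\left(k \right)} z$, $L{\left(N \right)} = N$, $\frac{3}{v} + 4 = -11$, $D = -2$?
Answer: $- \frac{113}{5} \approx -22.6$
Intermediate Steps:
$t{\left(A \right)} = 1$
$v = - \frac{1}{5}$ ($v = \frac{3}{-4 - 11} = \frac{3}{-15} = 3 \left(- \frac{1}{15}\right) = - \frac{1}{5} \approx -0.2$)
$m{\left(k,z \right)} = z$ ($m{\left(k,z \right)} = 1 z = z$)
$- \left(L{\left(-2 \right)} - 111\right) m{\left(D,v \right)} = - \frac{\left(-2 - 111\right) \left(-1\right)}{5} = - \frac{\left(-113\right) \left(-1\right)}{5} = \left(-1\right) \frac{113}{5} = - \frac{113}{5}$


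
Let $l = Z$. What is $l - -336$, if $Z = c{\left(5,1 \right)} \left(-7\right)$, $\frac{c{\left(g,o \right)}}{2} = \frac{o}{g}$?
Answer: $\frac{1666}{5} \approx 333.2$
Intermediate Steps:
$c{\left(g,o \right)} = \frac{2 o}{g}$ ($c{\left(g,o \right)} = 2 \frac{o}{g} = \frac{2 o}{g}$)
$Z = - \frac{14}{5}$ ($Z = 2 \cdot 1 \cdot \frac{1}{5} \left(-7\right) = \frac{2}{5} \left(-7\right) = - \frac{14}{5} \approx -2.8$)
$l = - \frac{14}{5} \approx -2.8$
$l - -336 = - \frac{14}{5} - -336 = - \frac{14}{5} + 336 = \frac{1666}{5}$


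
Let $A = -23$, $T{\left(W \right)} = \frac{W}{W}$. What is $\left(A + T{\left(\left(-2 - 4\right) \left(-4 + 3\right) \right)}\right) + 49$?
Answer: $27$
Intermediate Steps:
$T{\left(W \right)} = 1$
$\left(A + T{\left(\left(-2 - 4\right) \left(-4 + 3\right) \right)}\right) + 49 = \left(-23 + 1\right) + 49 = -22 + 49 = 27$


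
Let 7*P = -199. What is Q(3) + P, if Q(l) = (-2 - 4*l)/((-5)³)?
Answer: -24777/875 ≈ -28.317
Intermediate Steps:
P = -199/7 (P = (⅐)*(-199) = -199/7 ≈ -28.429)
Q(l) = 2/125 + 4*l/125 (Q(l) = (-2 - 4*l)/(-125) = (-2 - 4*l)*(-1/125) = 2/125 + 4*l/125)
Q(3) + P = (2/125 + (4/125)*3) - 199/7 = (2/125 + 12/125) - 199/7 = 14/125 - 199/7 = -24777/875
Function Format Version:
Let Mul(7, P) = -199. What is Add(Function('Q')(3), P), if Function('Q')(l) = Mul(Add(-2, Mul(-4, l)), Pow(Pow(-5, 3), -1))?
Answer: Rational(-24777, 875) ≈ -28.317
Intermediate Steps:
P = Rational(-199, 7) (P = Mul(Rational(1, 7), -199) = Rational(-199, 7) ≈ -28.429)
Function('Q')(l) = Add(Rational(2, 125), Mul(Rational(4, 125), l)) (Function('Q')(l) = Mul(Add(-2, Mul(-4, l)), Pow(-125, -1)) = Mul(Add(-2, Mul(-4, l)), Rational(-1, 125)) = Add(Rational(2, 125), Mul(Rational(4, 125), l)))
Add(Function('Q')(3), P) = Add(Add(Rational(2, 125), Mul(Rational(4, 125), 3)), Rational(-199, 7)) = Add(Add(Rational(2, 125), Rational(12, 125)), Rational(-199, 7)) = Add(Rational(14, 125), Rational(-199, 7)) = Rational(-24777, 875)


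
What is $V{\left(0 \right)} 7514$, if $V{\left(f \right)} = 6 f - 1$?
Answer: $-7514$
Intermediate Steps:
$V{\left(f \right)} = -1 + 6 f$
$V{\left(0 \right)} 7514 = \left(-1 + 6 \cdot 0\right) 7514 = \left(-1 + 0\right) 7514 = \left(-1\right) 7514 = -7514$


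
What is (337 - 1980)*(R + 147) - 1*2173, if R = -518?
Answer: 607380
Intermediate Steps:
(337 - 1980)*(R + 147) - 1*2173 = (337 - 1980)*(-518 + 147) - 1*2173 = -1643*(-371) - 2173 = 609553 - 2173 = 607380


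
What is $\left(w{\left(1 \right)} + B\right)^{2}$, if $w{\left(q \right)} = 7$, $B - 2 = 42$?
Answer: $2601$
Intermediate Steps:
$B = 44$ ($B = 2 + 42 = 44$)
$\left(w{\left(1 \right)} + B\right)^{2} = \left(7 + 44\right)^{2} = 51^{2} = 2601$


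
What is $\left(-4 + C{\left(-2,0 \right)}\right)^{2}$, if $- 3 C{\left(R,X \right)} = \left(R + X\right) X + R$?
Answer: $\frac{100}{9} \approx 11.111$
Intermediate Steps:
$C{\left(R,X \right)} = - \frac{R}{3} - \frac{X \left(R + X\right)}{3}$ ($C{\left(R,X \right)} = - \frac{\left(R + X\right) X + R}{3} = - \frac{X \left(R + X\right) + R}{3} = - \frac{R + X \left(R + X\right)}{3} = - \frac{R}{3} - \frac{X \left(R + X\right)}{3}$)
$\left(-4 + C{\left(-2,0 \right)}\right)^{2} = \left(-4 - \left(- \frac{2}{3} + 0 + 0\right)\right)^{2} = \left(-4 + \left(\frac{2}{3} - 0 + 0\right)\right)^{2} = \left(-4 + \left(\frac{2}{3} + 0 + 0\right)\right)^{2} = \left(-4 + \frac{2}{3}\right)^{2} = \left(- \frac{10}{3}\right)^{2} = \frac{100}{9}$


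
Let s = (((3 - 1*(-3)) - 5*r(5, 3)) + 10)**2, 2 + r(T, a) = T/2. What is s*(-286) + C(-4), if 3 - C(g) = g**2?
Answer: -104273/2 ≈ -52137.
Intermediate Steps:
r(T, a) = -2 + T/2
C(g) = 3 - g**2
s = 729/4 (s = (((3 - 1*(-3)) - 5*(-2 + (1/2)*5)) + 10)**2 = (((3 + 3) - 5*(-2 + 5/2)) + 10)**2 = ((6 - 5*1/2) + 10)**2 = ((6 - 5/2) + 10)**2 = (7/2 + 10)**2 = (27/2)**2 = 729/4 ≈ 182.25)
s*(-286) + C(-4) = (729/4)*(-286) + (3 - 1*(-4)**2) = -104247/2 + (3 - 1*16) = -104247/2 + (3 - 16) = -104247/2 - 13 = -104273/2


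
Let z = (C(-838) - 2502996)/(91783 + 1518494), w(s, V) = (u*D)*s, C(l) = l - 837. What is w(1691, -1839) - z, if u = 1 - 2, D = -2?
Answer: 5448461485/1610277 ≈ 3383.6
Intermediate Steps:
C(l) = -837 + l
u = -1
w(s, V) = 2*s (w(s, V) = (-1*(-2))*s = 2*s)
z = -2504671/1610277 (z = ((-837 - 838) - 2502996)/(91783 + 1518494) = (-1675 - 2502996)/1610277 = -2504671*1/1610277 = -2504671/1610277 ≈ -1.5554)
w(1691, -1839) - z = 2*1691 - 1*(-2504671/1610277) = 3382 + 2504671/1610277 = 5448461485/1610277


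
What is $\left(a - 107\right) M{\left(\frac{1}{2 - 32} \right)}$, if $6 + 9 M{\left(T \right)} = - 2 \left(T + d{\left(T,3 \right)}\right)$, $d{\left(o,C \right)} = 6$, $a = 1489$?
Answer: $- \frac{371758}{135} \approx -2753.8$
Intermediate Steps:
$M{\left(T \right)} = -2 - \frac{2 T}{9}$ ($M{\left(T \right)} = - \frac{2}{3} + \frac{\left(-2\right) \left(T + 6\right)}{9} = - \frac{2}{3} + \frac{\left(-2\right) \left(6 + T\right)}{9} = - \frac{2}{3} + \frac{-12 - 2 T}{9} = - \frac{2}{3} - \left(\frac{4}{3} + \frac{2 T}{9}\right) = -2 - \frac{2 T}{9}$)
$\left(a - 107\right) M{\left(\frac{1}{2 - 32} \right)} = \left(1489 - 107\right) \left(-2 - \frac{2}{9 \left(2 - 32\right)}\right) = 1382 \left(-2 - \frac{2}{9 \left(-30\right)}\right) = 1382 \left(-2 - - \frac{1}{135}\right) = 1382 \left(-2 + \frac{1}{135}\right) = 1382 \left(- \frac{269}{135}\right) = - \frac{371758}{135}$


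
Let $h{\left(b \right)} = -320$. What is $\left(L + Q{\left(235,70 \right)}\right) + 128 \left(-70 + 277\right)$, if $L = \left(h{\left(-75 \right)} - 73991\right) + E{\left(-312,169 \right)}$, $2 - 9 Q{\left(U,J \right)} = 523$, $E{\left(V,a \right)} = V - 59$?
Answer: $- \frac{434195}{9} \approx -48244.0$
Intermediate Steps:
$E{\left(V,a \right)} = -59 + V$
$Q{\left(U,J \right)} = - \frac{521}{9}$ ($Q{\left(U,J \right)} = \frac{2}{9} - \frac{523}{9} = - \frac{521}{9}$)
$L = -74682$ ($L = \left(-320 - 73991\right) - 371 = -74311 - 371 = -74682$)
$\left(L + Q{\left(235,70 \right)}\right) + 128 \left(-70 + 277\right) = \left(-74682 - \frac{521}{9}\right) + 128 \left(-70 + 277\right) = - \frac{672659}{9} + 128 \cdot 207 = - \frac{672659}{9} + 26496 = - \frac{434195}{9}$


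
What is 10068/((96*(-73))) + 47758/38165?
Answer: -4129763/22288360 ≈ -0.18529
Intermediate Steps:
10068/((96*(-73))) + 47758/38165 = 10068/(-7008) + 47758*(1/38165) = 10068*(-1/7008) + 47758/38165 = -839/584 + 47758/38165 = -4129763/22288360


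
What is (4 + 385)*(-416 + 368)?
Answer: -18672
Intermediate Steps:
(4 + 385)*(-416 + 368) = 389*(-48) = -18672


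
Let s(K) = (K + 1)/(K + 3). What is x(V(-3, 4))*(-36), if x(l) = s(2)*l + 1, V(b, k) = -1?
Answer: -72/5 ≈ -14.400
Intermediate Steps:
s(K) = (1 + K)/(3 + K)
x(l) = 1 + 3*l/5 (x(l) = ((1 + 2)/(3 + 2))*l + 1 = (3/5)*l + 1 = ((⅕)*3)*l + 1 = 3*l/5 + 1 = 1 + 3*l/5)
x(V(-3, 4))*(-36) = (1 + (⅗)*(-1))*(-36) = (1 - ⅗)*(-36) = (⅖)*(-36) = -72/5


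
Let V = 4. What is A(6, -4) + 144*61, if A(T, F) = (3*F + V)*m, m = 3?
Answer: 8760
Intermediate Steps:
A(T, F) = 12 + 9*F (A(T, F) = (3*F + 4)*3 = (4 + 3*F)*3 = 12 + 9*F)
A(6, -4) + 144*61 = (12 + 9*(-4)) + 144*61 = (12 - 36) + 8784 = -24 + 8784 = 8760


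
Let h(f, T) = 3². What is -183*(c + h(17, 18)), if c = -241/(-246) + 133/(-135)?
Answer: -6073709/3690 ≈ -1646.0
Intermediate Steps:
h(f, T) = 9
c = -61/11070 (c = -241*(-1/246) + 133*(-1/135) = 241/246 - 133/135 = -61/11070 ≈ -0.0055104)
-183*(c + h(17, 18)) = -183*(-61/11070 + 9) = -183*99569/11070 = -6073709/3690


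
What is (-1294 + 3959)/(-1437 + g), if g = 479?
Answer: -2665/958 ≈ -2.7818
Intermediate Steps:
(-1294 + 3959)/(-1437 + g) = (-1294 + 3959)/(-1437 + 479) = 2665/(-958) = 2665*(-1/958) = -2665/958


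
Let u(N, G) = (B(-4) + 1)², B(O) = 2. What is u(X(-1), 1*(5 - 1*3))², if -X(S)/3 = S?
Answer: 81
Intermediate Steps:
X(S) = -3*S
u(N, G) = 9 (u(N, G) = (2 + 1)² = 3² = 9)
u(X(-1), 1*(5 - 1*3))² = 9² = 81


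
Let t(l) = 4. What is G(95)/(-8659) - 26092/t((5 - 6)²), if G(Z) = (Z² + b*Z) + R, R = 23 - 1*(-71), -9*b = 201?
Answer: -169468963/25977 ≈ -6523.8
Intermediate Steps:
b = -67/3 (b = -⅑*201 = -67/3 ≈ -22.333)
R = 94 (R = 23 + 71 = 94)
G(Z) = 94 + Z² - 67*Z/3 (G(Z) = (Z² - 67*Z/3) + 94 = 94 + Z² - 67*Z/3)
G(95)/(-8659) - 26092/t((5 - 6)²) = (94 + 95² - 67/3*95)/(-8659) - 26092/4 = (94 + 9025 - 6365/3)*(-1/8659) - 26092*¼ = (20992/3)*(-1/8659) - 6523 = -20992/25977 - 6523 = -169468963/25977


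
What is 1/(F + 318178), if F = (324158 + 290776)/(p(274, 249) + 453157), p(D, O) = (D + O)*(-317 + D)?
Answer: 23926/7612760991 ≈ 3.1429e-6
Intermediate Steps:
p(D, O) = (-317 + D)*(D + O)
F = 34163/23926 (F = (324158 + 290776)/((274² - 317*274 - 317*249 + 274*249) + 453157) = 614934/((75076 - 86858 - 78933 + 68226) + 453157) = 614934/(-22489 + 453157) = 614934/430668 = 614934*(1/430668) = 34163/23926 ≈ 1.4279)
1/(F + 318178) = 1/(34163/23926 + 318178) = 1/(7612760991/23926) = 23926/7612760991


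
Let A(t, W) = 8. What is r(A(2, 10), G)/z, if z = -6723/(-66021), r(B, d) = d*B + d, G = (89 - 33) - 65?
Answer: -66021/83 ≈ -795.43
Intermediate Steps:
G = -9 (G = 56 - 65 = -9)
r(B, d) = d + B*d (r(B, d) = B*d + d = d + B*d)
z = 2241/22007 (z = -6723*(-1/66021) = 2241/22007 ≈ 0.10183)
r(A(2, 10), G)/z = (-9*(1 + 8))/(2241/22007) = -9*9*(22007/2241) = -81*22007/2241 = -66021/83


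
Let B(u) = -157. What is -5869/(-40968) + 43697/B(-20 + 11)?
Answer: -1789257263/6431976 ≈ -278.18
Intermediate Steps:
-5869/(-40968) + 43697/B(-20 + 11) = -5869/(-40968) + 43697/(-157) = -5869*(-1/40968) + 43697*(-1/157) = 5869/40968 - 43697/157 = -1789257263/6431976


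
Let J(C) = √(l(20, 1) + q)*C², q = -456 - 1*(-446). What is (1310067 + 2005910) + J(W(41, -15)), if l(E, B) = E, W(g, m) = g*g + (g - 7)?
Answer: 3315977 + 2941225*√10 ≈ 1.2617e+7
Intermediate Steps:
W(g, m) = -7 + g + g² (W(g, m) = g² + (-7 + g) = -7 + g + g²)
q = -10 (q = -456 + 446 = -10)
J(C) = √10*C² (J(C) = √(20 - 10)*C² = √10*C²)
(1310067 + 2005910) + J(W(41, -15)) = (1310067 + 2005910) + √10*(-7 + 41 + 41²)² = 3315977 + √10*(-7 + 41 + 1681)² = 3315977 + √10*1715² = 3315977 + √10*2941225 = 3315977 + 2941225*√10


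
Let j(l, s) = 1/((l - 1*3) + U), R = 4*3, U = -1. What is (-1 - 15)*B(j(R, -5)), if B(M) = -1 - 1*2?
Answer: 48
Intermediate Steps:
R = 12
j(l, s) = 1/(-4 + l) (j(l, s) = 1/((l - 1*3) - 1) = 1/((l - 3) - 1) = 1/((-3 + l) - 1) = 1/(-4 + l))
B(M) = -3 (B(M) = -1 - 2 = -3)
(-1 - 15)*B(j(R, -5)) = (-1 - 15)*(-3) = -16*(-3) = 48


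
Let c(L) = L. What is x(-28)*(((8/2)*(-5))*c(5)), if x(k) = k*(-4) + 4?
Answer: -11600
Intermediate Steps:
x(k) = 4 - 4*k (x(k) = -4*k + 4 = 4 - 4*k)
x(-28)*(((8/2)*(-5))*c(5)) = (4 - 4*(-28))*(((8/2)*(-5))*5) = (4 + 112)*(((8*(½))*(-5))*5) = 116*((4*(-5))*5) = 116*(-20*5) = 116*(-100) = -11600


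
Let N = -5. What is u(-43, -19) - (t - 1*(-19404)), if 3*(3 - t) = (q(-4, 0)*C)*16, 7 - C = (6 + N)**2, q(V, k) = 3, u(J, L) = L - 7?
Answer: -19337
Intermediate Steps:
u(J, L) = -7 + L
C = 6 (C = 7 - (6 - 5)**2 = 7 - 1*1**2 = 7 - 1*1 = 7 - 1 = 6)
t = -93 (t = 3 - 3*6*16/3 = 3 - 6*16 = 3 - 1/3*288 = 3 - 96 = -93)
u(-43, -19) - (t - 1*(-19404)) = (-7 - 19) - (-93 - 1*(-19404)) = -26 - (-93 + 19404) = -26 - 1*19311 = -26 - 19311 = -19337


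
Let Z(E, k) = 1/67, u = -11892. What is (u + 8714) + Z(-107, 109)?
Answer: -212925/67 ≈ -3178.0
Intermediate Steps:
Z(E, k) = 1/67
(u + 8714) + Z(-107, 109) = (-11892 + 8714) + 1/67 = -3178 + 1/67 = -212925/67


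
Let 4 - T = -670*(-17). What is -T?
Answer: 11386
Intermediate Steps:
T = -11386 (T = 4 - (-670)*(-17) = 4 - 1*11390 = 4 - 11390 = -11386)
-T = -1*(-11386) = 11386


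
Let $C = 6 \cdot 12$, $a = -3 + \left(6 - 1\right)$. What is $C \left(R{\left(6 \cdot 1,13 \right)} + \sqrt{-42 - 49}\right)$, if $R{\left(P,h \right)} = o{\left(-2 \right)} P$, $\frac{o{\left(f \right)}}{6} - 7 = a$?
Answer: $23328 + 72 i \sqrt{91} \approx 23328.0 + 686.84 i$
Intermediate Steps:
$a = 2$ ($a = -3 + 5 = 2$)
$o{\left(f \right)} = 54$ ($o{\left(f \right)} = 42 + 6 \cdot 2 = 42 + 12 = 54$)
$C = 72$
$R{\left(P,h \right)} = 54 P$
$C \left(R{\left(6 \cdot 1,13 \right)} + \sqrt{-42 - 49}\right) = 72 \left(54 \cdot 6 \cdot 1 + \sqrt{-42 - 49}\right) = 72 \left(54 \cdot 6 + \sqrt{-91}\right) = 72 \left(324 + i \sqrt{91}\right) = 23328 + 72 i \sqrt{91}$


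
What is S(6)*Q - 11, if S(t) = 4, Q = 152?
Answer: 597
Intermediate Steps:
S(6)*Q - 11 = 4*152 - 11 = 608 - 11 = 597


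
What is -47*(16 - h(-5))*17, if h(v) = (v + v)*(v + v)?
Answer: 67116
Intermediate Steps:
h(v) = 4*v² (h(v) = (2*v)*(2*v) = 4*v²)
-47*(16 - h(-5))*17 = -47*(16 - 4*(-5)²)*17 = -47*(16 - 4*25)*17 = -47*(16 - 1*100)*17 = -47*(16 - 100)*17 = -47*(-84)*17 = 3948*17 = 67116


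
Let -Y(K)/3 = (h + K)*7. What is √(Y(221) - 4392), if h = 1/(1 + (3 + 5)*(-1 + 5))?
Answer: I*√1093070/11 ≈ 95.045*I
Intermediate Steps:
h = 1/33 (h = 1/(1 + 8*4) = 1/(1 + 32) = 1/33 ≈ 0.030303)
Y(K) = -7/11 - 21*K (Y(K) = -3*(1/33 + K)*7 = -3*(7/33 + 7*K) = -7/11 - 21*K)
√(Y(221) - 4392) = √((-7/11 - 21*221) - 4392) = √((-7/11 - 4641) - 4392) = √(-51058/11 - 4392) = √(-99370/11) = I*√1093070/11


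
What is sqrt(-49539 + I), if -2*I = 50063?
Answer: I*sqrt(298282)/2 ≈ 273.08*I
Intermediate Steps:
I = -50063/2 (I = -1/2*50063 = -50063/2 ≈ -25032.)
sqrt(-49539 + I) = sqrt(-49539 - 50063/2) = sqrt(-149141/2) = I*sqrt(298282)/2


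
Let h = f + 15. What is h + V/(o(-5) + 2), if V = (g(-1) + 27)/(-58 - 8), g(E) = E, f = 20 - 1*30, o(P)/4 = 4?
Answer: 2957/594 ≈ 4.9781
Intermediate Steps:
o(P) = 16 (o(P) = 4*4 = 16)
f = -10 (f = 20 - 30 = -10)
h = 5 (h = -10 + 15 = 5)
V = -13/33 (V = (-1 + 27)/(-58 - 8) = 26/(-66) = 26*(-1/66) = -13/33 ≈ -0.39394)
h + V/(o(-5) + 2) = 5 - 13/(33*(16 + 2)) = 5 - 13/33/18 = 5 - 13/33*1/18 = 5 - 13/594 = 2957/594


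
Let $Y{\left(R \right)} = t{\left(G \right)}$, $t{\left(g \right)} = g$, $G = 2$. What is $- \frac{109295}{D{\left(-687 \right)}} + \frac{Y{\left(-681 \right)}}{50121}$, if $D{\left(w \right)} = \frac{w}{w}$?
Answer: $- \frac{5477974693}{50121} \approx -1.093 \cdot 10^{5}$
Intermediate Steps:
$D{\left(w \right)} = 1$
$Y{\left(R \right)} = 2$
$- \frac{109295}{D{\left(-687 \right)}} + \frac{Y{\left(-681 \right)}}{50121} = - \frac{109295}{1} + \frac{2}{50121} = \left(-109295\right) 1 + 2 \cdot \frac{1}{50121} = -109295 + \frac{2}{50121} = - \frac{5477974693}{50121}$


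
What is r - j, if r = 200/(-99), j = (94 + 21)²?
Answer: -1309475/99 ≈ -13227.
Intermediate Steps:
j = 13225 (j = 115² = 13225)
r = -200/99 (r = -1/99*200 = -200/99 ≈ -2.0202)
r - j = -200/99 - 1*13225 = -200/99 - 13225 = -1309475/99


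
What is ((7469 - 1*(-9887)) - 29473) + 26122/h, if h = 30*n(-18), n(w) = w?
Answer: -3284651/270 ≈ -12165.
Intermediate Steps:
h = -540 (h = 30*(-18) = -540)
((7469 - 1*(-9887)) - 29473) + 26122/h = ((7469 - 1*(-9887)) - 29473) + 26122/(-540) = ((7469 + 9887) - 29473) + 26122*(-1/540) = (17356 - 29473) - 13061/270 = -12117 - 13061/270 = -3284651/270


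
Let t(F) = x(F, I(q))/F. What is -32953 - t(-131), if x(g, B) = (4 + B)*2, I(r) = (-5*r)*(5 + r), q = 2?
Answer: -4316975/131 ≈ -32954.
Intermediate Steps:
I(r) = -5*r*(5 + r)
x(g, B) = 8 + 2*B
t(F) = -132/F (t(F) = (8 + 2*(-5*2*(5 + 2)))/F = (8 + 2*(-5*2*7))/F = (8 + 2*(-70))/F = (8 - 140)/F = -132/F)
-32953 - t(-131) = -32953 - (-132)/(-131) = -32953 - (-132)*(-1)/131 = -32953 - 1*132/131 = -32953 - 132/131 = -4316975/131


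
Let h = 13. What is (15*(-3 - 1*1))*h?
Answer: -780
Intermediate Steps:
(15*(-3 - 1*1))*h = (15*(-3 - 1*1))*13 = (15*(-3 - 1))*13 = (15*(-4))*13 = -60*13 = -780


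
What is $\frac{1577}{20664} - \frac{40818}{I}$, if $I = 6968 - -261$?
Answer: $- \frac{832063019}{149380056} \approx -5.5701$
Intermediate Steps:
$I = 7229$ ($I = 6968 + 261 = 7229$)
$\frac{1577}{20664} - \frac{40818}{I} = \frac{1577}{20664} - \frac{40818}{7229} = - \frac{832063019}{149380056}$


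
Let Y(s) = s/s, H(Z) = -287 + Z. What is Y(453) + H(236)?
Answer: -50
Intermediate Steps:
Y(s) = 1
Y(453) + H(236) = 1 + (-287 + 236) = 1 - 51 = -50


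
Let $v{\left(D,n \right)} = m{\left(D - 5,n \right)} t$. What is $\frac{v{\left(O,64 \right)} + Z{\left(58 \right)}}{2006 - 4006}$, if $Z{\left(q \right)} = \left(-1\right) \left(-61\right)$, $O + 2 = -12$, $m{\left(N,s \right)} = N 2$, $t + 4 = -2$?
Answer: $- \frac{289}{2000} \approx -0.1445$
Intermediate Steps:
$t = -6$ ($t = -4 - 2 = -6$)
$m{\left(N,s \right)} = 2 N$
$O = -14$ ($O = -2 - 12 = -14$)
$Z{\left(q \right)} = 61$
$v{\left(D,n \right)} = 60 - 12 D$ ($v{\left(D,n \right)} = 2 \left(D - 5\right) \left(-6\right) = 2 \left(-5 + D\right) \left(-6\right) = \left(-10 + 2 D\right) \left(-6\right) = 60 - 12 D$)
$\frac{v{\left(O,64 \right)} + Z{\left(58 \right)}}{2006 - 4006} = \frac{\left(60 - -168\right) + 61}{2006 - 4006} = \frac{\left(60 + 168\right) + 61}{-2000} = \left(228 + 61\right) \left(- \frac{1}{2000}\right) = 289 \left(- \frac{1}{2000}\right) = - \frac{289}{2000}$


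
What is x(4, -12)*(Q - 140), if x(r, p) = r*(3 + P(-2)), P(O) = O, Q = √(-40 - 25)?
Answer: -560 + 4*I*√65 ≈ -560.0 + 32.249*I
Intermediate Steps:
Q = I*√65 (Q = √(-65) = I*√65 ≈ 8.0623*I)
x(r, p) = r (x(r, p) = r*(3 - 2) = r*1 = r)
x(4, -12)*(Q - 140) = 4*(I*√65 - 140) = 4*(-140 + I*√65) = -560 + 4*I*√65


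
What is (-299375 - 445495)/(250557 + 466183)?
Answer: -74487/71674 ≈ -1.0392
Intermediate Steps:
(-299375 - 445495)/(250557 + 466183) = -744870/716740 = -744870*1/716740 = -74487/71674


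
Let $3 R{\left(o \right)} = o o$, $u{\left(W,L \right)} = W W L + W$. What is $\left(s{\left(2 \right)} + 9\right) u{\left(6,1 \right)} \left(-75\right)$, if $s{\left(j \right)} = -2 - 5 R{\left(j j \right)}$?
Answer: $61950$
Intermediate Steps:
$u{\left(W,L \right)} = W + L W^{2}$ ($u{\left(W,L \right)} = W^{2} L + W = L W^{2} + W = W + L W^{2}$)
$R{\left(o \right)} = \frac{o^{2}}{3}$ ($R{\left(o \right)} = \frac{o o}{3} = \frac{o^{2}}{3}$)
$s{\left(j \right)} = -2 - \frac{5 j^{4}}{3}$ ($s{\left(j \right)} = -2 - 5 \frac{\left(j j\right)^{2}}{3} = -2 - 5 \frac{\left(j^{2}\right)^{2}}{3} = -2 - 5 \frac{j^{4}}{3} = -2 - \frac{5 j^{4}}{3}$)
$\left(s{\left(2 \right)} + 9\right) u{\left(6,1 \right)} \left(-75\right) = \left(\left(-2 - \frac{5 \cdot 2^{4}}{3}\right) + 9\right) 6 \left(1 + 1 \cdot 6\right) \left(-75\right) = \left(\left(-2 - \frac{80}{3}\right) + 9\right) 6 \left(1 + 6\right) \left(-75\right) = \left(\left(-2 - \frac{80}{3}\right) + 9\right) 6 \cdot 7 \left(-75\right) = \left(- \frac{86}{3} + 9\right) 42 \left(-75\right) = \left(- \frac{59}{3}\right) 42 \left(-75\right) = \left(-826\right) \left(-75\right) = 61950$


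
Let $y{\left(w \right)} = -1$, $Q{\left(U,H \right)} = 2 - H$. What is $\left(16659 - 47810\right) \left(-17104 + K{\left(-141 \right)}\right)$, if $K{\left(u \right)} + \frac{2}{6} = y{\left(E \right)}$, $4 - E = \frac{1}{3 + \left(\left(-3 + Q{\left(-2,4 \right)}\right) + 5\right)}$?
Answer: $\frac{1598544716}{3} \approx 5.3285 \cdot 10^{8}$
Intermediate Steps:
$E = \frac{11}{3}$ ($E = 4 - \frac{1}{3 + \left(\left(-3 + \left(2 - 4\right)\right) + 5\right)} = 4 - \frac{1}{3 + \left(\left(-3 - 2\right) + 5\right)} = 4 - \frac{1}{3 + \left(-5 + 5\right)} = 4 - \frac{1}{3 + 0} = 4 - \frac{1}{3} = \frac{11}{3} \approx 3.6667$)
$K{\left(u \right)} = - \frac{4}{3}$ ($K{\left(u \right)} = - \frac{1}{3} - 1 = - \frac{4}{3}$)
$\left(16659 - 47810\right) \left(-17104 + K{\left(-141 \right)}\right) = \left(16659 - 47810\right) \left(-17104 - \frac{4}{3}\right) = \left(-31151\right) \left(- \frac{51316}{3}\right) = \frac{1598544716}{3}$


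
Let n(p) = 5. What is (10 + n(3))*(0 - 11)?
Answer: -165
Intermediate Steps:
(10 + n(3))*(0 - 11) = (10 + 5)*(0 - 11) = 15*(-11) = -165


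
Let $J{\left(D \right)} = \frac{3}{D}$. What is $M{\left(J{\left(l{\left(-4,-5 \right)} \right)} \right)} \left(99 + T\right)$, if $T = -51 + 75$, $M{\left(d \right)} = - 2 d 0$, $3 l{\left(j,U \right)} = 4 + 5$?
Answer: $0$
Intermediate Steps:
$l{\left(j,U \right)} = 3$ ($l{\left(j,U \right)} = \frac{4 + 5}{3} = \frac{1}{3} \cdot 9 = 3$)
$M{\left(d \right)} = 0$
$T = 24$
$M{\left(J{\left(l{\left(-4,-5 \right)} \right)} \right)} \left(99 + T\right) = 0 \left(99 + 24\right) = 0 \cdot 123 = 0$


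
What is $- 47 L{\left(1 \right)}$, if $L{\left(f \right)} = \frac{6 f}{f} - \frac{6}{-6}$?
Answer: $-329$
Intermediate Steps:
$L{\left(f \right)} = 7$ ($L{\left(f \right)} = 6 - -1 = 6 + 1 = 7$)
$- 47 L{\left(1 \right)} = \left(-47\right) 7 = -329$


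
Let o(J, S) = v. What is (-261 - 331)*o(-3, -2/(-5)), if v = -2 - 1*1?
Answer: 1776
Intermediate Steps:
v = -3 (v = -2 - 1 = -3)
o(J, S) = -3
(-261 - 331)*o(-3, -2/(-5)) = (-261 - 331)*(-3) = -592*(-3) = 1776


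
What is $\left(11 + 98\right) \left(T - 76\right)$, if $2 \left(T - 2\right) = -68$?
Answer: $-11772$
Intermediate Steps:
$T = -32$ ($T = 2 + \frac{1}{2} \left(-68\right) = 2 - 34 = -32$)
$\left(11 + 98\right) \left(T - 76\right) = \left(11 + 98\right) \left(-32 - 76\right) = 109 \left(-32 - 76\right) = 109 \left(-108\right) = -11772$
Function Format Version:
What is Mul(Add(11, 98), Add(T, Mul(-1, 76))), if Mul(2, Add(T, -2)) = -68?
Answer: -11772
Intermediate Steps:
T = -32 (T = Add(2, Mul(Rational(1, 2), -68)) = Add(2, -34) = -32)
Mul(Add(11, 98), Add(T, Mul(-1, 76))) = Mul(Add(11, 98), Add(-32, Mul(-1, 76))) = Mul(109, Add(-32, -76)) = Mul(109, -108) = -11772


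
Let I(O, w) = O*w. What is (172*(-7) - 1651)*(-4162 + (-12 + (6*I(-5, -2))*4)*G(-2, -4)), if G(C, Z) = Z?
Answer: 14486270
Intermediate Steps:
(172*(-7) - 1651)*(-4162 + (-12 + (6*I(-5, -2))*4)*G(-2, -4)) = (172*(-7) - 1651)*(-4162 + (-12 + (6*(-5*(-2)))*4)*(-4)) = (-1204 - 1651)*(-4162 + (-12 + (6*10)*4)*(-4)) = -2855*(-4162 + (-12 + 60*4)*(-4)) = -2855*(-4162 + (-12 + 240)*(-4)) = -2855*(-4162 + 228*(-4)) = -2855*(-4162 - 912) = -2855*(-5074) = 14486270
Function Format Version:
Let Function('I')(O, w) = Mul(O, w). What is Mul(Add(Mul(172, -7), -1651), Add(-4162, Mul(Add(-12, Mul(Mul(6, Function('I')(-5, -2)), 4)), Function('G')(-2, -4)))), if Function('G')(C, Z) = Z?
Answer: 14486270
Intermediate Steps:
Mul(Add(Mul(172, -7), -1651), Add(-4162, Mul(Add(-12, Mul(Mul(6, Function('I')(-5, -2)), 4)), Function('G')(-2, -4)))) = Mul(Add(Mul(172, -7), -1651), Add(-4162, Mul(Add(-12, Mul(Mul(6, Mul(-5, -2)), 4)), -4))) = Mul(Add(-1204, -1651), Add(-4162, Mul(Add(-12, Mul(Mul(6, 10), 4)), -4))) = Mul(-2855, Add(-4162, Mul(Add(-12, Mul(60, 4)), -4))) = Mul(-2855, Add(-4162, Mul(Add(-12, 240), -4))) = Mul(-2855, Add(-4162, Mul(228, -4))) = Mul(-2855, Add(-4162, -912)) = Mul(-2855, -5074) = 14486270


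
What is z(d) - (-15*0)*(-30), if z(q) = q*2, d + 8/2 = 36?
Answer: 64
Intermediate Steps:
d = 32 (d = -4 + 36 = 32)
z(q) = 2*q
z(d) - (-15*0)*(-30) = 2*32 - (-15*0)*(-30) = 64 - 0*(-30) = 64 - 1*0 = 64 + 0 = 64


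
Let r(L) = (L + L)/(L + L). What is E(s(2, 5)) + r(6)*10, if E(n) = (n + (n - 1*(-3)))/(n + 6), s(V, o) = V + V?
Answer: 111/10 ≈ 11.100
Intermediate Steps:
s(V, o) = 2*V
E(n) = (3 + 2*n)/(6 + n) (E(n) = (n + (n + 3))/(6 + n) = (n + (3 + n))/(6 + n) = (3 + 2*n)/(6 + n))
r(L) = 1 (r(L) = (2*L)/((2*L)) = (2*L)*(1/(2*L)) = 1)
E(s(2, 5)) + r(6)*10 = (3 + 2*(2*2))/(6 + 2*2) + 1*10 = (3 + 2*4)/(6 + 4) + 10 = (3 + 8)/10 + 10 = (1/10)*11 + 10 = 11/10 + 10 = 111/10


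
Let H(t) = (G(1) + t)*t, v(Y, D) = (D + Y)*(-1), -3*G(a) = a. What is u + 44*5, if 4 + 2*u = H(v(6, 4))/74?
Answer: 48551/222 ≈ 218.70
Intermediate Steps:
G(a) = -a/3
v(Y, D) = -D - Y
H(t) = t*(-⅓ + t) (H(t) = (-⅓*1 + t)*t = (-⅓ + t)*t = t*(-⅓ + t))
u = -289/222 (u = -2 + (((-1*4 - 1*6)*(-⅓ + (-1*4 - 1*6)))/74)/2 = -2 + (((-4 - 6)*(-⅓ + (-4 - 6)))*(1/74))/2 = -2 + (-10*(-⅓ - 10)*(1/74))/2 = -2 + (-10*(-31/3)*(1/74))/2 = -2 + ((310/3)*(1/74))/2 = -2 + (½)*(155/111) = -2 + 155/222 = -289/222 ≈ -1.3018)
u + 44*5 = -289/222 + 44*5 = -289/222 + 220 = 48551/222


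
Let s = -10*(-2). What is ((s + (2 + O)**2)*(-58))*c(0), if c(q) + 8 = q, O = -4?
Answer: 11136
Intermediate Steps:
c(q) = -8 + q
s = 20
((s + (2 + O)**2)*(-58))*c(0) = ((20 + (2 - 4)**2)*(-58))*(-8 + 0) = ((20 + (-2)**2)*(-58))*(-8) = ((20 + 4)*(-58))*(-8) = (24*(-58))*(-8) = -1392*(-8) = 11136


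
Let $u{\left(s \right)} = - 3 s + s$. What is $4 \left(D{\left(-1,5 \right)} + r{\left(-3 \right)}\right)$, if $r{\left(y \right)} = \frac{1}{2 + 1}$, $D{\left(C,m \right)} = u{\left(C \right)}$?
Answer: $\frac{28}{3} \approx 9.3333$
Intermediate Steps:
$u{\left(s \right)} = - 2 s$
$D{\left(C,m \right)} = - 2 C$
$r{\left(y \right)} = \frac{1}{3}$
$4 \left(D{\left(-1,5 \right)} + r{\left(-3 \right)}\right) = 4 \left(\left(-2\right) \left(-1\right) + \frac{1}{3}\right) = 4 \left(2 + \frac{1}{3}\right) = 4 \cdot \frac{7}{3} = \frac{28}{3}$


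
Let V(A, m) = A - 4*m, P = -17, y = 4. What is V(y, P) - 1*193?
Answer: -121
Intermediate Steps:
V(y, P) - 1*193 = (4 - 4*(-17)) - 1*193 = (4 + 68) - 193 = 72 - 193 = -121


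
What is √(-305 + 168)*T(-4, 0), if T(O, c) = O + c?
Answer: -4*I*√137 ≈ -46.819*I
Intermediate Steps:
√(-305 + 168)*T(-4, 0) = √(-305 + 168)*(-4 + 0) = √(-137)*(-4) = (I*√137)*(-4) = -4*I*√137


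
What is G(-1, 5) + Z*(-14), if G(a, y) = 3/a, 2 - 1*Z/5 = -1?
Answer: -213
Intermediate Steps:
Z = 15 (Z = 10 - 5*(-1) = 10 + 5 = 15)
G(-1, 5) + Z*(-14) = 3/(-1) + 15*(-14) = 3*(-1) - 210 = -3 - 210 = -213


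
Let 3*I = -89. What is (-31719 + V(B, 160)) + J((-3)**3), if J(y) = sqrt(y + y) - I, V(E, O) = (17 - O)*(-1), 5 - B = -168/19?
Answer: -94639/3 + 3*I*sqrt(6) ≈ -31546.0 + 7.3485*I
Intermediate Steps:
I = -89/3 (I = (1/3)*(-89) = -89/3 ≈ -29.667)
B = 263/19 (B = 5 - (-168)/19 = 5 - 1*(-168/19) = 5 + 168/19 = 263/19 ≈ 13.842)
V(E, O) = -17 + O
J(y) = 89/3 + sqrt(2)*sqrt(y) (J(y) = sqrt(y + y) - 1*(-89/3) = sqrt(2*y) + 89/3 = sqrt(2)*sqrt(y) + 89/3 = 89/3 + sqrt(2)*sqrt(y))
(-31719 + V(B, 160)) + J((-3)**3) = (-31719 + (-17 + 160)) + (89/3 + sqrt(2)*sqrt((-3)**3)) = (-31719 + 143) + (89/3 + sqrt(2)*sqrt(-27)) = -31576 + (89/3 + sqrt(2)*(3*I*sqrt(3))) = -31576 + (89/3 + 3*I*sqrt(6)) = -94639/3 + 3*I*sqrt(6)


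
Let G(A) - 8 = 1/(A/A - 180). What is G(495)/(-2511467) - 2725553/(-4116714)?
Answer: 175039075355885/264382779048486 ≈ 0.66207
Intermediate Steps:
G(A) = 1431/179 (G(A) = 8 + 1/(A/A - 180) = 8 + 1/(1 - 180) = 8 + 1/(-179) = 8 - 1/179 = 1431/179)
G(495)/(-2511467) - 2725553/(-4116714) = (1431/179)/(-2511467) - 2725553/(-4116714) = (1431/179)*(-1/2511467) - 2725553*(-1/4116714) = -1431/449552593 + 2725553/4116714 = 175039075355885/264382779048486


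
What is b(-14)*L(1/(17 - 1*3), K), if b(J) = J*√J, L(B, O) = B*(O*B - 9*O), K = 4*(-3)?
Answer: -750*I*√14/7 ≈ -400.89*I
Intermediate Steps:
K = -12
L(B, O) = B*(-9*O + B*O) (L(B, O) = B*(B*O - 9*O) = B*(-9*O + B*O))
b(J) = J^(3/2)
b(-14)*L(1/(17 - 1*3), K) = (-14)^(3/2)*(-12*(-9 + 1/(17 - 1*3))/(17 - 1*3)) = (-14*I*√14)*(-12*(-9 + 1/(17 - 3))/(17 - 3)) = (-14*I*√14)*(-12*(-9 + 1/14)/14) = (-14*I*√14)*((1/14)*(-12)*(-9 + 1/14)) = (-14*I*√14)*((1/14)*(-12)*(-125/14)) = -14*I*√14*(375/49) = -750*I*√14/7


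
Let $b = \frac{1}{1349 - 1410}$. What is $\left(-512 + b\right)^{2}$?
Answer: $\frac{975500289}{3721} \approx 2.6216 \cdot 10^{5}$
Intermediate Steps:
$b = - \frac{1}{61}$ ($b = \frac{1}{-61} = - \frac{1}{61} \approx -0.016393$)
$\left(-512 + b\right)^{2} = \left(-512 - \frac{1}{61}\right)^{2} = \left(- \frac{31233}{61}\right)^{2} = \frac{975500289}{3721}$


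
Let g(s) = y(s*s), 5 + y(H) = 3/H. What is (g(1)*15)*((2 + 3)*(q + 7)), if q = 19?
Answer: -3900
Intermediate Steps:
y(H) = -5 + 3/H
g(s) = -5 + 3/s² (g(s) = -5 + 3/((s*s)) = -5 + 3/(s²) = -5 + 3/s²)
(g(1)*15)*((2 + 3)*(q + 7)) = ((-5 + 3/1²)*15)*((2 + 3)*(19 + 7)) = ((-5 + 3*1)*15)*(5*26) = ((-5 + 3)*15)*130 = -2*15*130 = -30*130 = -3900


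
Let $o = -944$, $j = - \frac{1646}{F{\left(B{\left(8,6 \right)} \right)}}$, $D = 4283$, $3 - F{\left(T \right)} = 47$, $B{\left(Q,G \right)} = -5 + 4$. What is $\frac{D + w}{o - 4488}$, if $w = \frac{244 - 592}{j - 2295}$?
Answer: $- \frac{212731417}{269791144} \approx -0.7885$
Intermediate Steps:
$B{\left(Q,G \right)} = -1$
$F{\left(T \right)} = -44$ ($F{\left(T \right)} = 3 - 47 = -44$)
$j = \frac{823}{22}$ ($j = - \frac{1646}{-44} = \left(-1646\right) \left(- \frac{1}{44}\right) = \frac{823}{22} \approx 37.409$)
$w = \frac{7656}{49667}$ ($w = \frac{244 - 592}{\frac{823}{22} - 2295} = - \frac{348}{- \frac{49667}{22}} = \left(-348\right) \left(- \frac{22}{49667}\right) = \frac{7656}{49667} \approx 0.15415$)
$\frac{D + w}{o - 4488} = \frac{4283 + \frac{7656}{49667}}{-944 - 4488} = \frac{212731417}{49667 \left(-5432\right)} = \frac{212731417}{49667} \left(- \frac{1}{5432}\right) = - \frac{212731417}{269791144}$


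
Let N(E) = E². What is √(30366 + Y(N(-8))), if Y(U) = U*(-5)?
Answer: √30046 ≈ 173.34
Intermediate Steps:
Y(U) = -5*U
√(30366 + Y(N(-8))) = √(30366 - 5*(-8)²) = √(30366 - 5*64) = √(30366 - 320) = √30046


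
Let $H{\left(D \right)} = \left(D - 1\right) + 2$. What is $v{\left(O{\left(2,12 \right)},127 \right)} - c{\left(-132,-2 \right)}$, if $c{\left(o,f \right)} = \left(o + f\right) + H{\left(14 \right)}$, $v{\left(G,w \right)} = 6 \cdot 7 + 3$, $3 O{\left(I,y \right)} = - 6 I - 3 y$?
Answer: $164$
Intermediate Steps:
$H{\left(D \right)} = 1 + D$ ($H{\left(D \right)} = \left(-1 + D\right) + 2 = 1 + D$)
$O{\left(I,y \right)} = - y - 2 I$ ($O{\left(I,y \right)} = \frac{- 6 I - 3 y}{3} = - y - 2 I$)
$v{\left(G,w \right)} = 45$ ($v{\left(G,w \right)} = 42 + 3 = 45$)
$c{\left(o,f \right)} = 15 + f + o$ ($c{\left(o,f \right)} = \left(o + f\right) + \left(1 + 14\right) = \left(f + o\right) + 15 = 15 + f + o$)
$v{\left(O{\left(2,12 \right)},127 \right)} - c{\left(-132,-2 \right)} = 45 - \left(15 - 2 - 132\right) = 45 - -119 = 45 + 119 = 164$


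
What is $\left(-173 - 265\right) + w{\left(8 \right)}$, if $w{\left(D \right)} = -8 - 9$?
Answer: $-455$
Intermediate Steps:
$w{\left(D \right)} = -17$ ($w{\left(D \right)} = -8 - 9 = -17$)
$\left(-173 - 265\right) + w{\left(8 \right)} = \left(-173 - 265\right) - 17 = -438 - 17 = -455$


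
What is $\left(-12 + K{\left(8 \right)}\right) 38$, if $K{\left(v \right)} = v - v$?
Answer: $-456$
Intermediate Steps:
$K{\left(v \right)} = 0$
$\left(-12 + K{\left(8 \right)}\right) 38 = \left(-12 + 0\right) 38 = \left(-12\right) 38 = -456$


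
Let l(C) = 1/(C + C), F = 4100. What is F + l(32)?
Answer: 262401/64 ≈ 4100.0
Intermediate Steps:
l(C) = 1/(2*C)
F + l(32) = 4100 + (½)/32 = 4100 + (½)*(1/32) = 4100 + 1/64 = 262401/64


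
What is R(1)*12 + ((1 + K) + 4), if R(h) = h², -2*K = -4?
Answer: 19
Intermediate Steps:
K = 2 (K = -½*(-4) = 2)
R(1)*12 + ((1 + K) + 4) = 1²*12 + ((1 + 2) + 4) = 1*12 + (3 + 4) = 12 + 7 = 19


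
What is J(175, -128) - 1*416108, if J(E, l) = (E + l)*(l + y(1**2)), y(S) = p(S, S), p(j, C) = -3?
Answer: -422265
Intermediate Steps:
y(S) = -3
J(E, l) = (-3 + l)*(E + l) (J(E, l) = (E + l)*(l - 3) = (E + l)*(-3 + l) = (-3 + l)*(E + l))
J(175, -128) - 1*416108 = ((-128)**2 - 3*175 - 3*(-128) + 175*(-128)) - 1*416108 = (16384 - 525 + 384 - 22400) - 416108 = -6157 - 416108 = -422265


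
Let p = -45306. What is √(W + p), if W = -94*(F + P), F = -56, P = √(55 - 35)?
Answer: √(-40042 - 188*√5) ≈ 201.15*I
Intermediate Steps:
P = 2*√5 (P = √20 = 2*√5 ≈ 4.4721)
W = 5264 - 188*√5 (W = -94*(-56 + 2*√5) = 5264 - 188*√5 ≈ 4843.6)
√(W + p) = √((5264 - 188*√5) - 45306) = √(-40042 - 188*√5)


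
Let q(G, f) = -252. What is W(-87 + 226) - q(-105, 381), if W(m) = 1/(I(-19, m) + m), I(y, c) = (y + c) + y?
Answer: 60481/240 ≈ 252.00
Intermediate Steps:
I(y, c) = c + 2*y (I(y, c) = (c + y) + y = c + 2*y)
W(m) = 1/(-38 + 2*m) (W(m) = 1/((m + 2*(-19)) + m) = 1/((m - 38) + m) = 1/((-38 + m) + m) = 1/(-38 + 2*m))
W(-87 + 226) - q(-105, 381) = 1/(2*(-19 + (-87 + 226))) - 1*(-252) = 1/(2*(-19 + 139)) + 252 = (½)/120 + 252 = (½)*(1/120) + 252 = 1/240 + 252 = 60481/240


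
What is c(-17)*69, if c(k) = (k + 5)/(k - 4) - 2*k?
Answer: 16698/7 ≈ 2385.4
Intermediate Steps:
c(k) = -2*k + (5 + k)/(-4 + k) (c(k) = (5 + k)/(-4 + k) - 2*k = -2*k + (5 + k)/(-4 + k))
c(-17)*69 = ((5 - 2*(-17)**2 + 9*(-17))/(-4 - 17))*69 = ((5 - 2*289 - 153)/(-21))*69 = -(5 - 578 - 153)/21*69 = -1/21*(-726)*69 = (242/7)*69 = 16698/7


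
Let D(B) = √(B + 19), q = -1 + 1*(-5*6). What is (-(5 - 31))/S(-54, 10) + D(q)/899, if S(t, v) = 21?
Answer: 26/21 + 2*I*√3/899 ≈ 1.2381 + 0.0038533*I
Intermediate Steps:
q = -31 (q = -1 + 1*(-30) = -1 - 30 = -31)
D(B) = √(19 + B)
(-(5 - 31))/S(-54, 10) + D(q)/899 = -(5 - 31)/21 + √(19 - 31)/899 = -1*(-26)*(1/21) + √(-12)*(1/899) = 26*(1/21) + (2*I*√3)*(1/899) = 26/21 + 2*I*√3/899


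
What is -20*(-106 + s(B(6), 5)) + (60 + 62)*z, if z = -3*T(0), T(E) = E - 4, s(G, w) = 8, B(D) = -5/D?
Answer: 3424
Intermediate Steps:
T(E) = -4 + E
z = 12 (z = -3*(-4 + 0) = -3*(-4) = 12)
-20*(-106 + s(B(6), 5)) + (60 + 62)*z = -20*(-106 + 8) + (60 + 62)*12 = -20*(-98) + 122*12 = 1960 + 1464 = 3424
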